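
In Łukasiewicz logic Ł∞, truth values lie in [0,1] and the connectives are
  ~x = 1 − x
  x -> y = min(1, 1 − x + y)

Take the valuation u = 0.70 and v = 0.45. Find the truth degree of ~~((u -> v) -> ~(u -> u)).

u -> v = min(1, 1 − 0.70 + 0.45) = min(1, 0.75) = 0.75
u -> u = min(1, 1 − 0.70 + 0.70) = min(1, 1.00) = 1.00
~(u -> u) = 1 − 1.00 = 0.00
(u -> v) -> ~(u -> u) = min(1, 1 − 0.75 + 0.00) = min(1, 0.25) = 0.25
~((u -> v) -> ~(u -> u)) = 1 − 0.25 = 0.75
~~((u -> v) -> ~(u -> u)) = 1 − 0.75 = 0.25

0.25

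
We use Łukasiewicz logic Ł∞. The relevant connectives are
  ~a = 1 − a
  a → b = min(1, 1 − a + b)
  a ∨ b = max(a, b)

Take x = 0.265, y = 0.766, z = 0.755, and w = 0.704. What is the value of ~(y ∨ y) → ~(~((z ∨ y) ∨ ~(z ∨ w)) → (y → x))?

0.766

y ∨ y = max(0.766, 0.766) = 0.766
~(y ∨ y) = 1 − 0.766 = 0.234
z ∨ y = max(0.755, 0.766) = 0.766
z ∨ w = max(0.755, 0.704) = 0.755
~(z ∨ w) = 1 − 0.755 = 0.245
(z ∨ y) ∨ ~(z ∨ w) = max(0.766, 0.245) = 0.766
~((z ∨ y) ∨ ~(z ∨ w)) = 1 − 0.766 = 0.234
y → x = min(1, 1 − 0.766 + 0.265) = min(1, 0.499) = 0.499
~((z ∨ y) ∨ ~(z ∨ w)) → (y → x) = min(1, 1 − 0.234 + 0.499) = min(1, 1.265) = 1.000
~(~((z ∨ y) ∨ ~(z ∨ w)) → (y → x)) = 1 − 1.000 = 0.000
~(y ∨ y) → ~(~((z ∨ y) ∨ ~(z ∨ w)) → (y → x)) = min(1, 1 − 0.234 + 0.000) = min(1, 0.766) = 0.766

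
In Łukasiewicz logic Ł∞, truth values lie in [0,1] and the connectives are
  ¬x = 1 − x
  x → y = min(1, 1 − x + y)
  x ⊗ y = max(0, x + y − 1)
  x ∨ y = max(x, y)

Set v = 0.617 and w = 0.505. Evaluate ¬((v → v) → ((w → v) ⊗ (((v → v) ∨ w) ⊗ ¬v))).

0.617

v → v = min(1, 1 − 0.617 + 0.617) = min(1, 1.000) = 1.000
w → v = min(1, 1 − 0.505 + 0.617) = min(1, 1.112) = 1.000
(v → v) ∨ w = max(1.000, 0.505) = 1.000
¬v = 1 − 0.617 = 0.383
((v → v) ∨ w) ⊗ ¬v = max(0, 1.000 + 0.383 − 1) = max(0, 0.383) = 0.383
(w → v) ⊗ (((v → v) ∨ w) ⊗ ¬v) = max(0, 1.000 + 0.383 − 1) = max(0, 0.383) = 0.383
(v → v) → ((w → v) ⊗ (((v → v) ∨ w) ⊗ ¬v)) = min(1, 1 − 1.000 + 0.383) = min(1, 0.383) = 0.383
¬((v → v) → ((w → v) ⊗ (((v → v) ∨ w) ⊗ ¬v))) = 1 − 0.383 = 0.617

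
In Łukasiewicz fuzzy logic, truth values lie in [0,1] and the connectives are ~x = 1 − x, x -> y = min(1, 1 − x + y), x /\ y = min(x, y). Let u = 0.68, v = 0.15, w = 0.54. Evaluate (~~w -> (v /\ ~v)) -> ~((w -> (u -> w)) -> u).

~w = 1 − 0.54 = 0.46
~~w = 1 − 0.46 = 0.54
~v = 1 − 0.15 = 0.85
v /\ ~v = min(0.15, 0.85) = 0.15
~~w -> (v /\ ~v) = min(1, 1 − 0.54 + 0.15) = min(1, 0.61) = 0.61
u -> w = min(1, 1 − 0.68 + 0.54) = min(1, 0.86) = 0.86
w -> (u -> w) = min(1, 1 − 0.54 + 0.86) = min(1, 1.32) = 1.00
(w -> (u -> w)) -> u = min(1, 1 − 1.00 + 0.68) = min(1, 0.68) = 0.68
~((w -> (u -> w)) -> u) = 1 − 0.68 = 0.32
(~~w -> (v /\ ~v)) -> ~((w -> (u -> w)) -> u) = min(1, 1 − 0.61 + 0.32) = min(1, 0.71) = 0.71

0.71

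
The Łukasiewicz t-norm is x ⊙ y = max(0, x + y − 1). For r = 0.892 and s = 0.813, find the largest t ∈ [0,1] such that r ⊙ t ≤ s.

The residuum of the Łukasiewicz t-norm gives the supremum: min(1, 1 − 0.892 + 0.813).
1 − 0.892 + 0.813 = 0.921, so t = min(1, 0.921) = 0.921.
Check: 0.892 ⊙ 0.921 = max(0, 0.813) = 0.813 ≤ 0.813.

0.921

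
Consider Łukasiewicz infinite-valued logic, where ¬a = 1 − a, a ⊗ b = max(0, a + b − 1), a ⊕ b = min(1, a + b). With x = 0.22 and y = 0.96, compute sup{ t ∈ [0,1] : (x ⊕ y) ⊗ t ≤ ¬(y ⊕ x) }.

0.00

x ⊕ y = min(1, 0.22 + 0.96) = min(1, 1.18) = 1.00
So the left factor is x ⊕ y = 1.00.
y ⊕ x = min(1, 0.96 + 0.22) = min(1, 1.18) = 1.00
¬(y ⊕ x) = 1 − 1.00 = 0.00
So the right-hand bound is ¬(y ⊕ x) = 0.00.
The residuum of the Łukasiewicz t-norm gives the supremum: min(1, 1 − 1.00 + 0.00).
1 − 1.00 + 0.00 = 0.00, so t = min(1, 0.00) = 0.00.
Check: 1.00 ⊗ 0.00 = max(0, 0.00) = 0.00 ≤ 0.00.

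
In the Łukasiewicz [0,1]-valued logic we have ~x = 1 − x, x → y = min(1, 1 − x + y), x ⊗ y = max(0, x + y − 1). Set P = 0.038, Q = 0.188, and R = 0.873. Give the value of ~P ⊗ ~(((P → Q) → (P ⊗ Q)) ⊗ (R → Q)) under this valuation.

~P = 1 − 0.038 = 0.962
P → Q = min(1, 1 − 0.038 + 0.188) = min(1, 1.150) = 1.000
P ⊗ Q = max(0, 0.038 + 0.188 − 1) = max(0, -0.774) = 0.000
(P → Q) → (P ⊗ Q) = min(1, 1 − 1.000 + 0.000) = min(1, 0.000) = 0.000
R → Q = min(1, 1 − 0.873 + 0.188) = min(1, 0.315) = 0.315
((P → Q) → (P ⊗ Q)) ⊗ (R → Q) = max(0, 0.000 + 0.315 − 1) = max(0, -0.685) = 0.000
~(((P → Q) → (P ⊗ Q)) ⊗ (R → Q)) = 1 − 0.000 = 1.000
~P ⊗ ~(((P → Q) → (P ⊗ Q)) ⊗ (R → Q)) = max(0, 0.962 + 1.000 − 1) = max(0, 0.962) = 0.962

0.962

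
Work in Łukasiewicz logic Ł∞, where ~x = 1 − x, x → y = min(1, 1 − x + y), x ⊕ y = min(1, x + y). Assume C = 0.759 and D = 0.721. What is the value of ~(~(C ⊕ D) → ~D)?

C ⊕ D = min(1, 0.759 + 0.721) = min(1, 1.480) = 1.000
~(C ⊕ D) = 1 − 1.000 = 0.000
~D = 1 − 0.721 = 0.279
~(C ⊕ D) → ~D = min(1, 1 − 0.000 + 0.279) = min(1, 1.279) = 1.000
~(~(C ⊕ D) → ~D) = 1 − 1.000 = 0.000

0.000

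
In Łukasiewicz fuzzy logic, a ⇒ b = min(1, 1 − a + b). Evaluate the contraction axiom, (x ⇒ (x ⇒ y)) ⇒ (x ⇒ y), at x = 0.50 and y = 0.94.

1.00

x ⇒ y = min(1, 1 − 0.50 + 0.94) = min(1, 1.44) = 1.00
x ⇒ (x ⇒ y) = min(1, 1 − 0.50 + 1.00) = min(1, 1.50) = 1.00
(x ⇒ (x ⇒ y)) ⇒ (x ⇒ y) = min(1, 1 − 1.00 + 1.00) = min(1, 1.00) = 1.00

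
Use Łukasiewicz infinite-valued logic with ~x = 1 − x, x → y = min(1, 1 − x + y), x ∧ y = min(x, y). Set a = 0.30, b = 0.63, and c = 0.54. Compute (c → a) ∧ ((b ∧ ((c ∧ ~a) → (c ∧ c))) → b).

0.76

c → a = min(1, 1 − 0.54 + 0.30) = min(1, 0.76) = 0.76
~a = 1 − 0.30 = 0.70
c ∧ ~a = min(0.54, 0.70) = 0.54
c ∧ c = min(0.54, 0.54) = 0.54
(c ∧ ~a) → (c ∧ c) = min(1, 1 − 0.54 + 0.54) = min(1, 1.00) = 1.00
b ∧ ((c ∧ ~a) → (c ∧ c)) = min(0.63, 1.00) = 0.63
(b ∧ ((c ∧ ~a) → (c ∧ c))) → b = min(1, 1 − 0.63 + 0.63) = min(1, 1.00) = 1.00
(c → a) ∧ ((b ∧ ((c ∧ ~a) → (c ∧ c))) → b) = min(0.76, 1.00) = 0.76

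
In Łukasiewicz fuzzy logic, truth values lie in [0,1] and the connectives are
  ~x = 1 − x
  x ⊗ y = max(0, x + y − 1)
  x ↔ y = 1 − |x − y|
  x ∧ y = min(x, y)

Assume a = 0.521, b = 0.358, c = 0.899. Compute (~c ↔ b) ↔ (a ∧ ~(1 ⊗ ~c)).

0.778

~c = 1 − 0.899 = 0.101
~c ↔ b = 1 − |0.101 − 0.358| = 1 − 0.257 = 0.743
1 ⊗ ~c = max(0, 1.000 + 0.101 − 1) = max(0, 0.101) = 0.101
~(1 ⊗ ~c) = 1 − 0.101 = 0.899
a ∧ ~(1 ⊗ ~c) = min(0.521, 0.899) = 0.521
(~c ↔ b) ↔ (a ∧ ~(1 ⊗ ~c)) = 1 − |0.743 − 0.521| = 1 − 0.222 = 0.778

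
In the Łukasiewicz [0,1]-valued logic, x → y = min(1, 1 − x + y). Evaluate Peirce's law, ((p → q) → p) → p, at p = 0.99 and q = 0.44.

0.99

p → q = min(1, 1 − 0.99 + 0.44) = min(1, 0.45) = 0.45
(p → q) → p = min(1, 1 − 0.45 + 0.99) = min(1, 1.54) = 1.00
((p → q) → p) → p = min(1, 1 − 1.00 + 0.99) = min(1, 0.99) = 0.99
(The value 0.99 < 1 shows this instance is not satisfied; not a Ł∞-tautology in general.)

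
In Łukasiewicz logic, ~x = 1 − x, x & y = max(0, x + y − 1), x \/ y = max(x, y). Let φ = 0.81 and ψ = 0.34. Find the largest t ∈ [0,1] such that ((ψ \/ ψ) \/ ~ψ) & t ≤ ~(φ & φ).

ψ \/ ψ = max(0.34, 0.34) = 0.34
~ψ = 1 − 0.34 = 0.66
(ψ \/ ψ) \/ ~ψ = max(0.34, 0.66) = 0.66
So the left factor is (ψ \/ ψ) \/ ~ψ = 0.66.
φ & φ = max(0, 0.81 + 0.81 − 1) = max(0, 0.62) = 0.62
~(φ & φ) = 1 − 0.62 = 0.38
So the right-hand bound is ~(φ & φ) = 0.38.
The residuum of the Łukasiewicz t-norm gives the supremum: min(1, 1 − 0.66 + 0.38).
1 − 0.66 + 0.38 = 0.72, so t = min(1, 0.72) = 0.72.
Check: 0.66 & 0.72 = max(0, 0.38) = 0.38 ≤ 0.38.

0.72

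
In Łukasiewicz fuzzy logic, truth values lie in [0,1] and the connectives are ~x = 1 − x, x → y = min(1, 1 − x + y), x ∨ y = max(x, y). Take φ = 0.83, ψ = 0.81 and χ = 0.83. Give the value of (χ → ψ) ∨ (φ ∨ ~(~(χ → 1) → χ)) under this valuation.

0.98

χ → ψ = min(1, 1 − 0.83 + 0.81) = min(1, 0.98) = 0.98
χ → 1 = min(1, 1 − 0.83 + 1.00) = min(1, 1.17) = 1.00
~(χ → 1) = 1 − 1.00 = 0.00
~(χ → 1) → χ = min(1, 1 − 0.00 + 0.83) = min(1, 1.83) = 1.00
~(~(χ → 1) → χ) = 1 − 1.00 = 0.00
φ ∨ ~(~(χ → 1) → χ) = max(0.83, 0.00) = 0.83
(χ → ψ) ∨ (φ ∨ ~(~(χ → 1) → χ)) = max(0.98, 0.83) = 0.98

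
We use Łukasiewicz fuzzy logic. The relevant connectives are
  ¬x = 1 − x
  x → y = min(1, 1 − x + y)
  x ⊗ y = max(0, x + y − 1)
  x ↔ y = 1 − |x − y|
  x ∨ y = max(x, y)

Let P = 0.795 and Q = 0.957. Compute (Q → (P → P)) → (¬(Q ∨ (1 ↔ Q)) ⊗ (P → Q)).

P → P = min(1, 1 − 0.795 + 0.795) = min(1, 1.000) = 1.000
Q → (P → P) = min(1, 1 − 0.957 + 1.000) = min(1, 1.043) = 1.000
1 ↔ Q = 1 − |1.000 − 0.957| = 1 − 0.043 = 0.957
Q ∨ (1 ↔ Q) = max(0.957, 0.957) = 0.957
¬(Q ∨ (1 ↔ Q)) = 1 − 0.957 = 0.043
P → Q = min(1, 1 − 0.795 + 0.957) = min(1, 1.162) = 1.000
¬(Q ∨ (1 ↔ Q)) ⊗ (P → Q) = max(0, 0.043 + 1.000 − 1) = max(0, 0.043) = 0.043
(Q → (P → P)) → (¬(Q ∨ (1 ↔ Q)) ⊗ (P → Q)) = min(1, 1 − 1.000 + 0.043) = min(1, 0.043) = 0.043

0.043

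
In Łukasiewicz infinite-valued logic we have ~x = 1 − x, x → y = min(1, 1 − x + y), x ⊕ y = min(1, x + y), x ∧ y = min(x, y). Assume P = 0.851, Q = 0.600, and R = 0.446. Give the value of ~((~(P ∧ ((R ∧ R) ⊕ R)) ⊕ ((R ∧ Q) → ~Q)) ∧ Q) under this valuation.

R ∧ R = min(0.446, 0.446) = 0.446
(R ∧ R) ⊕ R = min(1, 0.446 + 0.446) = min(1, 0.892) = 0.892
P ∧ ((R ∧ R) ⊕ R) = min(0.851, 0.892) = 0.851
~(P ∧ ((R ∧ R) ⊕ R)) = 1 − 0.851 = 0.149
R ∧ Q = min(0.446, 0.600) = 0.446
~Q = 1 − 0.600 = 0.400
(R ∧ Q) → ~Q = min(1, 1 − 0.446 + 0.400) = min(1, 0.954) = 0.954
~(P ∧ ((R ∧ R) ⊕ R)) ⊕ ((R ∧ Q) → ~Q) = min(1, 0.149 + 0.954) = min(1, 1.103) = 1.000
(~(P ∧ ((R ∧ R) ⊕ R)) ⊕ ((R ∧ Q) → ~Q)) ∧ Q = min(1.000, 0.600) = 0.600
~((~(P ∧ ((R ∧ R) ⊕ R)) ⊕ ((R ∧ Q) → ~Q)) ∧ Q) = 1 − 0.600 = 0.400

0.400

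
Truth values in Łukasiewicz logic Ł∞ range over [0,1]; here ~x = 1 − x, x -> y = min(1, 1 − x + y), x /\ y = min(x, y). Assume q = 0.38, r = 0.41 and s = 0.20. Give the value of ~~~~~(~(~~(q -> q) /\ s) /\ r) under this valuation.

q -> q = min(1, 1 − 0.38 + 0.38) = min(1, 1.00) = 1.00
~(q -> q) = 1 − 1.00 = 0.00
~~(q -> q) = 1 − 0.00 = 1.00
~~(q -> q) /\ s = min(1.00, 0.20) = 0.20
~(~~(q -> q) /\ s) = 1 − 0.20 = 0.80
~(~~(q -> q) /\ s) /\ r = min(0.80, 0.41) = 0.41
~(~(~~(q -> q) /\ s) /\ r) = 1 − 0.41 = 0.59
~~(~(~~(q -> q) /\ s) /\ r) = 1 − 0.59 = 0.41
~~~(~(~~(q -> q) /\ s) /\ r) = 1 − 0.41 = 0.59
~~~~(~(~~(q -> q) /\ s) /\ r) = 1 − 0.59 = 0.41
~~~~~(~(~~(q -> q) /\ s) /\ r) = 1 − 0.41 = 0.59

0.59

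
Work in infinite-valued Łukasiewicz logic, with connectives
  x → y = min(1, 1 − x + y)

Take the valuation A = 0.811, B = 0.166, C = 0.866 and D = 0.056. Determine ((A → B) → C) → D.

0.056

A → B = min(1, 1 − 0.811 + 0.166) = min(1, 0.355) = 0.355
(A → B) → C = min(1, 1 − 0.355 + 0.866) = min(1, 1.511) = 1.000
((A → B) → C) → D = min(1, 1 − 1.000 + 0.056) = min(1, 0.056) = 0.056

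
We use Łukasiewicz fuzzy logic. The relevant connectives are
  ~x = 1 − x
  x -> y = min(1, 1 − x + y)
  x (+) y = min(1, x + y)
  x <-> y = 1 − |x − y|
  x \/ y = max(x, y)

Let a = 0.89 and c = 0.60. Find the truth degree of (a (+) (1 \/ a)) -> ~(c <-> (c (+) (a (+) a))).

0.40

1 \/ a = max(1.00, 0.89) = 1.00
a (+) (1 \/ a) = min(1, 0.89 + 1.00) = min(1, 1.89) = 1.00
a (+) a = min(1, 0.89 + 0.89) = min(1, 1.78) = 1.00
c (+) (a (+) a) = min(1, 0.60 + 1.00) = min(1, 1.60) = 1.00
c <-> (c (+) (a (+) a)) = 1 − |0.60 − 1.00| = 1 − 0.40 = 0.60
~(c <-> (c (+) (a (+) a))) = 1 − 0.60 = 0.40
(a (+) (1 \/ a)) -> ~(c <-> (c (+) (a (+) a))) = min(1, 1 − 1.00 + 0.40) = min(1, 0.40) = 0.40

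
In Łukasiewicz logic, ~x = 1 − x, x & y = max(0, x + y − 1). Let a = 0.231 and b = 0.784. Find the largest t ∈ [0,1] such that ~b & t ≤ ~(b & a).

1.000

~b = 1 − 0.784 = 0.216
So the left factor is ~b = 0.216.
b & a = max(0, 0.784 + 0.231 − 1) = max(0, 0.015) = 0.015
~(b & a) = 1 − 0.015 = 0.985
So the right-hand bound is ~(b & a) = 0.985.
The residuum of the Łukasiewicz t-norm gives the supremum: min(1, 1 − 0.216 + 0.985).
1 − 0.216 + 0.985 = 1.769, so t = min(1, 1.769) = 1.000.
Check: 0.216 & 1.000 = max(0, 0.216) = 0.216 ≤ 0.985.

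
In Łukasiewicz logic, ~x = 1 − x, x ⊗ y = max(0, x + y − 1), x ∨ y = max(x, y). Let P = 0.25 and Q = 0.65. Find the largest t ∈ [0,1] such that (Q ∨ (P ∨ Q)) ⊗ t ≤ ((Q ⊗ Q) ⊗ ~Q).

P ∨ Q = max(0.25, 0.65) = 0.65
Q ∨ (P ∨ Q) = max(0.65, 0.65) = 0.65
So the left factor is Q ∨ (P ∨ Q) = 0.65.
Q ⊗ Q = max(0, 0.65 + 0.65 − 1) = max(0, 0.30) = 0.30
~Q = 1 − 0.65 = 0.35
(Q ⊗ Q) ⊗ ~Q = max(0, 0.30 + 0.35 − 1) = max(0, -0.35) = 0.00
So the right-hand bound is (Q ⊗ Q) ⊗ ~Q = 0.00.
The residuum of the Łukasiewicz t-norm gives the supremum: min(1, 1 − 0.65 + 0.00).
1 − 0.65 + 0.00 = 0.35, so t = min(1, 0.35) = 0.35.
Check: 0.65 ⊗ 0.35 = max(0, 0.00) = 0.00 ≤ 0.00.

0.35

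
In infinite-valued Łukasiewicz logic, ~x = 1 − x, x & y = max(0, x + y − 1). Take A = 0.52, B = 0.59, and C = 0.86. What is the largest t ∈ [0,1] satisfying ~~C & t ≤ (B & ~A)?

~C = 1 − 0.86 = 0.14
~~C = 1 − 0.14 = 0.86
So the left factor is ~~C = 0.86.
~A = 1 − 0.52 = 0.48
B & ~A = max(0, 0.59 + 0.48 − 1) = max(0, 0.07) = 0.07
So the right-hand bound is B & ~A = 0.07.
The residuum of the Łukasiewicz t-norm gives the supremum: min(1, 1 − 0.86 + 0.07).
1 − 0.86 + 0.07 = 0.21, so t = min(1, 0.21) = 0.21.
Check: 0.86 & 0.21 = max(0, 0.07) = 0.07 ≤ 0.07.

0.21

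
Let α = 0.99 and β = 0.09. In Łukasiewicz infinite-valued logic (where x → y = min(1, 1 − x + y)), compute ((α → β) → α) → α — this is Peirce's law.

0.99

α → β = min(1, 1 − 0.99 + 0.09) = min(1, 0.10) = 0.10
(α → β) → α = min(1, 1 − 0.10 + 0.99) = min(1, 1.89) = 1.00
((α → β) → α) → α = min(1, 1 − 1.00 + 0.99) = min(1, 0.99) = 0.99
(The value 0.99 < 1 shows this instance is not satisfied; not a Ł∞-tautology in general.)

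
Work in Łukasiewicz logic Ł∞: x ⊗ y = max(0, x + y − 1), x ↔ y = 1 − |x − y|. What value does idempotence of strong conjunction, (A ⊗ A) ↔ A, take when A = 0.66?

A ⊗ A = max(0, 0.66 + 0.66 − 1) = max(0, 0.32) = 0.32
(A ⊗ A) ↔ A = 1 − |0.32 − 0.66| = 1 − 0.34 = 0.66
(The value 0.66 < 1 shows this instance is not satisfied; fails in Ł∞ since a ⊗ a = max(0, 2a−1) ≠ a in general.)

0.66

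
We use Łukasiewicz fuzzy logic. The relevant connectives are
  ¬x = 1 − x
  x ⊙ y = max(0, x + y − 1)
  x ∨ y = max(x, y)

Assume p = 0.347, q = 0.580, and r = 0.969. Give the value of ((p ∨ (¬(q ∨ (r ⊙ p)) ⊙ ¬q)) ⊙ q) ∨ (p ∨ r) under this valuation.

r ⊙ p = max(0, 0.969 + 0.347 − 1) = max(0, 0.316) = 0.316
q ∨ (r ⊙ p) = max(0.580, 0.316) = 0.580
¬(q ∨ (r ⊙ p)) = 1 − 0.580 = 0.420
¬q = 1 − 0.580 = 0.420
¬(q ∨ (r ⊙ p)) ⊙ ¬q = max(0, 0.420 + 0.420 − 1) = max(0, -0.160) = 0.000
p ∨ (¬(q ∨ (r ⊙ p)) ⊙ ¬q) = max(0.347, 0.000) = 0.347
(p ∨ (¬(q ∨ (r ⊙ p)) ⊙ ¬q)) ⊙ q = max(0, 0.347 + 0.580 − 1) = max(0, -0.073) = 0.000
p ∨ r = max(0.347, 0.969) = 0.969
((p ∨ (¬(q ∨ (r ⊙ p)) ⊙ ¬q)) ⊙ q) ∨ (p ∨ r) = max(0.000, 0.969) = 0.969

0.969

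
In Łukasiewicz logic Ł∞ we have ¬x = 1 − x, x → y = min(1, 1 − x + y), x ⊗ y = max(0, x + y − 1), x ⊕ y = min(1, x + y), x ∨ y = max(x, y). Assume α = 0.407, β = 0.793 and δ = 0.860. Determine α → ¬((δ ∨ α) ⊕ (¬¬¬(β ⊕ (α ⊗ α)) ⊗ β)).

0.733

δ ∨ α = max(0.860, 0.407) = 0.860
α ⊗ α = max(0, 0.407 + 0.407 − 1) = max(0, -0.186) = 0.000
β ⊕ (α ⊗ α) = min(1, 0.793 + 0.000) = min(1, 0.793) = 0.793
¬(β ⊕ (α ⊗ α)) = 1 − 0.793 = 0.207
¬¬(β ⊕ (α ⊗ α)) = 1 − 0.207 = 0.793
¬¬¬(β ⊕ (α ⊗ α)) = 1 − 0.793 = 0.207
¬¬¬(β ⊕ (α ⊗ α)) ⊗ β = max(0, 0.207 + 0.793 − 1) = max(0, 0.000) = 0.000
(δ ∨ α) ⊕ (¬¬¬(β ⊕ (α ⊗ α)) ⊗ β) = min(1, 0.860 + 0.000) = min(1, 0.860) = 0.860
¬((δ ∨ α) ⊕ (¬¬¬(β ⊕ (α ⊗ α)) ⊗ β)) = 1 − 0.860 = 0.140
α → ¬((δ ∨ α) ⊕ (¬¬¬(β ⊕ (α ⊗ α)) ⊗ β)) = min(1, 1 − 0.407 + 0.140) = min(1, 0.733) = 0.733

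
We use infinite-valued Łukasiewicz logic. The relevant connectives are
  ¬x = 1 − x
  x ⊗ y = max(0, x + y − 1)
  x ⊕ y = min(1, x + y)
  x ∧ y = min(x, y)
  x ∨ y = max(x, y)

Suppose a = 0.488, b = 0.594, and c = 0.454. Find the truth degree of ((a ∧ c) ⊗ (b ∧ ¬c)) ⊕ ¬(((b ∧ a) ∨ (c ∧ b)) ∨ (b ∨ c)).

a ∧ c = min(0.488, 0.454) = 0.454
¬c = 1 − 0.454 = 0.546
b ∧ ¬c = min(0.594, 0.546) = 0.546
(a ∧ c) ⊗ (b ∧ ¬c) = max(0, 0.454 + 0.546 − 1) = max(0, 0.000) = 0.000
b ∧ a = min(0.594, 0.488) = 0.488
c ∧ b = min(0.454, 0.594) = 0.454
(b ∧ a) ∨ (c ∧ b) = max(0.488, 0.454) = 0.488
b ∨ c = max(0.594, 0.454) = 0.594
((b ∧ a) ∨ (c ∧ b)) ∨ (b ∨ c) = max(0.488, 0.594) = 0.594
¬(((b ∧ a) ∨ (c ∧ b)) ∨ (b ∨ c)) = 1 − 0.594 = 0.406
((a ∧ c) ⊗ (b ∧ ¬c)) ⊕ ¬(((b ∧ a) ∨ (c ∧ b)) ∨ (b ∨ c)) = min(1, 0.000 + 0.406) = min(1, 0.406) = 0.406

0.406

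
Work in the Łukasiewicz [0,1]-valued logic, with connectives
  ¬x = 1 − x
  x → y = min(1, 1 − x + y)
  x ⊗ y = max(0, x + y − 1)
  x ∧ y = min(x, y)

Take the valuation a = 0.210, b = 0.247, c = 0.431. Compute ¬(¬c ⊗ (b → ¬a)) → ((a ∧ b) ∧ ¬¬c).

0.779

¬c = 1 − 0.431 = 0.569
¬a = 1 − 0.210 = 0.790
b → ¬a = min(1, 1 − 0.247 + 0.790) = min(1, 1.543) = 1.000
¬c ⊗ (b → ¬a) = max(0, 0.569 + 1.000 − 1) = max(0, 0.569) = 0.569
¬(¬c ⊗ (b → ¬a)) = 1 − 0.569 = 0.431
a ∧ b = min(0.210, 0.247) = 0.210
¬¬c = 1 − 0.569 = 0.431
(a ∧ b) ∧ ¬¬c = min(0.210, 0.431) = 0.210
¬(¬c ⊗ (b → ¬a)) → ((a ∧ b) ∧ ¬¬c) = min(1, 1 − 0.431 + 0.210) = min(1, 0.779) = 0.779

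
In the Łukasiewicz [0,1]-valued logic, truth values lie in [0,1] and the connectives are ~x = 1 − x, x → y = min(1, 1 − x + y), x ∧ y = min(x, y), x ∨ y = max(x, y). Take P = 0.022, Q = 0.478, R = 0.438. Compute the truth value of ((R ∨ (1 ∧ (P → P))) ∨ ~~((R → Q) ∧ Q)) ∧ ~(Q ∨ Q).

P → P = min(1, 1 − 0.022 + 0.022) = min(1, 1.000) = 1.000
1 ∧ (P → P) = min(1.000, 1.000) = 1.000
R ∨ (1 ∧ (P → P)) = max(0.438, 1.000) = 1.000
R → Q = min(1, 1 − 0.438 + 0.478) = min(1, 1.040) = 1.000
(R → Q) ∧ Q = min(1.000, 0.478) = 0.478
~((R → Q) ∧ Q) = 1 − 0.478 = 0.522
~~((R → Q) ∧ Q) = 1 − 0.522 = 0.478
(R ∨ (1 ∧ (P → P))) ∨ ~~((R → Q) ∧ Q) = max(1.000, 0.478) = 1.000
Q ∨ Q = max(0.478, 0.478) = 0.478
~(Q ∨ Q) = 1 − 0.478 = 0.522
((R ∨ (1 ∧ (P → P))) ∨ ~~((R → Q) ∧ Q)) ∧ ~(Q ∨ Q) = min(1.000, 0.522) = 0.522

0.522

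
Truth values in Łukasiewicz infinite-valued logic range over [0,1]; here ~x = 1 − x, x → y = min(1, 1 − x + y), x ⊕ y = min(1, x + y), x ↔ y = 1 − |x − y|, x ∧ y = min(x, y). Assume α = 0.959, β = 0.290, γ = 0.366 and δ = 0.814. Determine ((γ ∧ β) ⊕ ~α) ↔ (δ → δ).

0.331

γ ∧ β = min(0.366, 0.290) = 0.290
~α = 1 − 0.959 = 0.041
(γ ∧ β) ⊕ ~α = min(1, 0.290 + 0.041) = min(1, 0.331) = 0.331
δ → δ = min(1, 1 − 0.814 + 0.814) = min(1, 1.000) = 1.000
((γ ∧ β) ⊕ ~α) ↔ (δ → δ) = 1 − |0.331 − 1.000| = 1 − 0.669 = 0.331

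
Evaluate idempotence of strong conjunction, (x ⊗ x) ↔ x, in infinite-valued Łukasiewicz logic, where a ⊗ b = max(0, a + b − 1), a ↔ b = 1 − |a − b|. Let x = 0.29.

0.71

x ⊗ x = max(0, 0.29 + 0.29 − 1) = max(0, -0.42) = 0.00
(x ⊗ x) ↔ x = 1 − |0.00 − 0.29| = 1 − 0.29 = 0.71
(The value 0.71 < 1 shows this instance is not satisfied; fails in Ł∞ since a ⊗ a = max(0, 2a−1) ≠ a in general.)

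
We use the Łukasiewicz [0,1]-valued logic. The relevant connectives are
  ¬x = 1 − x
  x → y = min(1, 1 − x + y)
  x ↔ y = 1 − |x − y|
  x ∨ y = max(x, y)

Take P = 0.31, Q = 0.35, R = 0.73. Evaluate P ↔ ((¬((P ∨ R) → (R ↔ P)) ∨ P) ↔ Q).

0.35

P ∨ R = max(0.31, 0.73) = 0.73
R ↔ P = 1 − |0.73 − 0.31| = 1 − 0.42 = 0.58
(P ∨ R) → (R ↔ P) = min(1, 1 − 0.73 + 0.58) = min(1, 0.85) = 0.85
¬((P ∨ R) → (R ↔ P)) = 1 − 0.85 = 0.15
¬((P ∨ R) → (R ↔ P)) ∨ P = max(0.15, 0.31) = 0.31
(¬((P ∨ R) → (R ↔ P)) ∨ P) ↔ Q = 1 − |0.31 − 0.35| = 1 − 0.04 = 0.96
P ↔ ((¬((P ∨ R) → (R ↔ P)) ∨ P) ↔ Q) = 1 − |0.31 − 0.96| = 1 − 0.65 = 0.35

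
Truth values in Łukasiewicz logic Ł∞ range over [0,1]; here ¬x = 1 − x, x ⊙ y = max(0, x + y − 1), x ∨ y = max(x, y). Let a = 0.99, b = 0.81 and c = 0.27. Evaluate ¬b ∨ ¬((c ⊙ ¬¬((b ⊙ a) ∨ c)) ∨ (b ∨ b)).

0.19

¬b = 1 − 0.81 = 0.19
b ⊙ a = max(0, 0.81 + 0.99 − 1) = max(0, 0.80) = 0.80
(b ⊙ a) ∨ c = max(0.80, 0.27) = 0.80
¬((b ⊙ a) ∨ c) = 1 − 0.80 = 0.20
¬¬((b ⊙ a) ∨ c) = 1 − 0.20 = 0.80
c ⊙ ¬¬((b ⊙ a) ∨ c) = max(0, 0.27 + 0.80 − 1) = max(0, 0.07) = 0.07
b ∨ b = max(0.81, 0.81) = 0.81
(c ⊙ ¬¬((b ⊙ a) ∨ c)) ∨ (b ∨ b) = max(0.07, 0.81) = 0.81
¬((c ⊙ ¬¬((b ⊙ a) ∨ c)) ∨ (b ∨ b)) = 1 − 0.81 = 0.19
¬b ∨ ¬((c ⊙ ¬¬((b ⊙ a) ∨ c)) ∨ (b ∨ b)) = max(0.19, 0.19) = 0.19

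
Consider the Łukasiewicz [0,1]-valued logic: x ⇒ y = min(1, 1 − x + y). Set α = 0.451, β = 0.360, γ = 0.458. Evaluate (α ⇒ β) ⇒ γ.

α ⇒ β = min(1, 1 − 0.451 + 0.360) = min(1, 0.909) = 0.909
(α ⇒ β) ⇒ γ = min(1, 1 − 0.909 + 0.458) = min(1, 0.549) = 0.549

0.549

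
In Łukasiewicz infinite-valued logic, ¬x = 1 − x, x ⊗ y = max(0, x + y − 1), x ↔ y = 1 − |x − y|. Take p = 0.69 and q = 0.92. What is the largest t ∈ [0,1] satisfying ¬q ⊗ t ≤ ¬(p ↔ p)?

0.92

¬q = 1 − 0.92 = 0.08
So the left factor is ¬q = 0.08.
p ↔ p = 1 − |0.69 − 0.69| = 1 − 0.00 = 1.00
¬(p ↔ p) = 1 − 1.00 = 0.00
So the right-hand bound is ¬(p ↔ p) = 0.00.
The residuum of the Łukasiewicz t-norm gives the supremum: min(1, 1 − 0.08 + 0.00).
1 − 0.08 + 0.00 = 0.92, so t = min(1, 0.92) = 0.92.
Check: 0.08 ⊗ 0.92 = max(0, 0.00) = 0.00 ≤ 0.00.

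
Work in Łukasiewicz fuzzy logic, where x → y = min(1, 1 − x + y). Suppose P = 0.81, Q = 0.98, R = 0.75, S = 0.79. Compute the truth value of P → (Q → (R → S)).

1.00

R → S = min(1, 1 − 0.75 + 0.79) = min(1, 1.04) = 1.00
Q → (R → S) = min(1, 1 − 0.98 + 1.00) = min(1, 1.02) = 1.00
P → (Q → (R → S)) = min(1, 1 − 0.81 + 1.00) = min(1, 1.19) = 1.00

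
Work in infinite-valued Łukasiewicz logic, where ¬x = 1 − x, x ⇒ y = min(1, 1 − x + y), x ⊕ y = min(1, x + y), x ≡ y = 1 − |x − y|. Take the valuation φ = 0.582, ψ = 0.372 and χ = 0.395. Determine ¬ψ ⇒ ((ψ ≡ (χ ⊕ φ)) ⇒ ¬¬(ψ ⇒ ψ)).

¬ψ = 1 − 0.372 = 0.628
χ ⊕ φ = min(1, 0.395 + 0.582) = min(1, 0.977) = 0.977
ψ ≡ (χ ⊕ φ) = 1 − |0.372 − 0.977| = 1 − 0.605 = 0.395
ψ ⇒ ψ = min(1, 1 − 0.372 + 0.372) = min(1, 1.000) = 1.000
¬(ψ ⇒ ψ) = 1 − 1.000 = 0.000
¬¬(ψ ⇒ ψ) = 1 − 0.000 = 1.000
(ψ ≡ (χ ⊕ φ)) ⇒ ¬¬(ψ ⇒ ψ) = min(1, 1 − 0.395 + 1.000) = min(1, 1.605) = 1.000
¬ψ ⇒ ((ψ ≡ (χ ⊕ φ)) ⇒ ¬¬(ψ ⇒ ψ)) = min(1, 1 − 0.628 + 1.000) = min(1, 1.372) = 1.000

1.000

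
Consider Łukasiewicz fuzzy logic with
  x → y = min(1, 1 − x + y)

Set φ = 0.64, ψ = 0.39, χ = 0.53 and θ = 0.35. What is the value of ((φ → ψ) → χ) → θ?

φ → ψ = min(1, 1 − 0.64 + 0.39) = min(1, 0.75) = 0.75
(φ → ψ) → χ = min(1, 1 − 0.75 + 0.53) = min(1, 0.78) = 0.78
((φ → ψ) → χ) → θ = min(1, 1 − 0.78 + 0.35) = min(1, 0.57) = 0.57

0.57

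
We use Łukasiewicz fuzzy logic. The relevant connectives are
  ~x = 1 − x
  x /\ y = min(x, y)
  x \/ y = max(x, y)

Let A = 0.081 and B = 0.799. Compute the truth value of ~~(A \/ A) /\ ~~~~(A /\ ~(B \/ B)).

A \/ A = max(0.081, 0.081) = 0.081
~(A \/ A) = 1 − 0.081 = 0.919
~~(A \/ A) = 1 − 0.919 = 0.081
B \/ B = max(0.799, 0.799) = 0.799
~(B \/ B) = 1 − 0.799 = 0.201
A /\ ~(B \/ B) = min(0.081, 0.201) = 0.081
~(A /\ ~(B \/ B)) = 1 − 0.081 = 0.919
~~(A /\ ~(B \/ B)) = 1 − 0.919 = 0.081
~~~(A /\ ~(B \/ B)) = 1 − 0.081 = 0.919
~~~~(A /\ ~(B \/ B)) = 1 − 0.919 = 0.081
~~(A \/ A) /\ ~~~~(A /\ ~(B \/ B)) = min(0.081, 0.081) = 0.081

0.081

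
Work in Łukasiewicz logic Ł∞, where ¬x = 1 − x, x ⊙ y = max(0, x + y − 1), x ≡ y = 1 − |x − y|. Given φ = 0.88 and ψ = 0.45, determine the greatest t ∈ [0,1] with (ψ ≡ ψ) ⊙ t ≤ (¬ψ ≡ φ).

0.67

ψ ≡ ψ = 1 − |0.45 − 0.45| = 1 − 0.00 = 1.00
So the left factor is ψ ≡ ψ = 1.00.
¬ψ = 1 − 0.45 = 0.55
¬ψ ≡ φ = 1 − |0.55 − 0.88| = 1 − 0.33 = 0.67
So the right-hand bound is ¬ψ ≡ φ = 0.67.
The residuum of the Łukasiewicz t-norm gives the supremum: min(1, 1 − 1.00 + 0.67).
1 − 1.00 + 0.67 = 0.67, so t = min(1, 0.67) = 0.67.
Check: 1.00 ⊙ 0.67 = max(0, 0.67) = 0.67 ≤ 0.67.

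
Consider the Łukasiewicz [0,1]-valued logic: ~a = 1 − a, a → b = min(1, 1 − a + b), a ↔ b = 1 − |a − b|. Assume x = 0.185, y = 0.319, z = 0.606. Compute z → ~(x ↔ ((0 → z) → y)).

0.528

0 → z = min(1, 1 − 0.000 + 0.606) = min(1, 1.606) = 1.000
(0 → z) → y = min(1, 1 − 1.000 + 0.319) = min(1, 0.319) = 0.319
x ↔ ((0 → z) → y) = 1 − |0.185 − 0.319| = 1 − 0.134 = 0.866
~(x ↔ ((0 → z) → y)) = 1 − 0.866 = 0.134
z → ~(x ↔ ((0 → z) → y)) = min(1, 1 − 0.606 + 0.134) = min(1, 0.528) = 0.528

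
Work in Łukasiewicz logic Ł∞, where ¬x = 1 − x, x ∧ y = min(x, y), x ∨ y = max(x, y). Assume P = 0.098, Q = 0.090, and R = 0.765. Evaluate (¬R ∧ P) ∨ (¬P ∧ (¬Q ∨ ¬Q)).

¬R = 1 − 0.765 = 0.235
¬R ∧ P = min(0.235, 0.098) = 0.098
¬P = 1 − 0.098 = 0.902
¬Q = 1 − 0.090 = 0.910
¬Q ∨ ¬Q = max(0.910, 0.910) = 0.910
¬P ∧ (¬Q ∨ ¬Q) = min(0.902, 0.910) = 0.902
(¬R ∧ P) ∨ (¬P ∧ (¬Q ∨ ¬Q)) = max(0.098, 0.902) = 0.902

0.902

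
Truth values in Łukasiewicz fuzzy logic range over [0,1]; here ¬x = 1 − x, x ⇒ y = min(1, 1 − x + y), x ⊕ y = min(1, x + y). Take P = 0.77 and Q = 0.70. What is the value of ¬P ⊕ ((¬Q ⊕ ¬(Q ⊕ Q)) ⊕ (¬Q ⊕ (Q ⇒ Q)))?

¬P = 1 − 0.77 = 0.23
¬Q = 1 − 0.70 = 0.30
Q ⊕ Q = min(1, 0.70 + 0.70) = min(1, 1.40) = 1.00
¬(Q ⊕ Q) = 1 − 1.00 = 0.00
¬Q ⊕ ¬(Q ⊕ Q) = min(1, 0.30 + 0.00) = min(1, 0.30) = 0.30
Q ⇒ Q = min(1, 1 − 0.70 + 0.70) = min(1, 1.00) = 1.00
¬Q ⊕ (Q ⇒ Q) = min(1, 0.30 + 1.00) = min(1, 1.30) = 1.00
(¬Q ⊕ ¬(Q ⊕ Q)) ⊕ (¬Q ⊕ (Q ⇒ Q)) = min(1, 0.30 + 1.00) = min(1, 1.30) = 1.00
¬P ⊕ ((¬Q ⊕ ¬(Q ⊕ Q)) ⊕ (¬Q ⊕ (Q ⇒ Q))) = min(1, 0.23 + 1.00) = min(1, 1.23) = 1.00

1.00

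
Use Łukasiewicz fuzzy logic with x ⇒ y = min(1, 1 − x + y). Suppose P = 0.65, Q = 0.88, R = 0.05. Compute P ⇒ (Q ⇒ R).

0.52

Q ⇒ R = min(1, 1 − 0.88 + 0.05) = min(1, 0.17) = 0.17
P ⇒ (Q ⇒ R) = min(1, 1 − 0.65 + 0.17) = min(1, 0.52) = 0.52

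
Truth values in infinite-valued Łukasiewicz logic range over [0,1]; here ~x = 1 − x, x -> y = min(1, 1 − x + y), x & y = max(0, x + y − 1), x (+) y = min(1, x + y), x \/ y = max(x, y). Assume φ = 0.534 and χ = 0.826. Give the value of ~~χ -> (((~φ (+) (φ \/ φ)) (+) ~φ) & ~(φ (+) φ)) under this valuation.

~χ = 1 − 0.826 = 0.174
~~χ = 1 − 0.174 = 0.826
~φ = 1 − 0.534 = 0.466
φ \/ φ = max(0.534, 0.534) = 0.534
~φ (+) (φ \/ φ) = min(1, 0.466 + 0.534) = min(1, 1.000) = 1.000
(~φ (+) (φ \/ φ)) (+) ~φ = min(1, 1.000 + 0.466) = min(1, 1.466) = 1.000
φ (+) φ = min(1, 0.534 + 0.534) = min(1, 1.068) = 1.000
~(φ (+) φ) = 1 − 1.000 = 0.000
((~φ (+) (φ \/ φ)) (+) ~φ) & ~(φ (+) φ) = max(0, 1.000 + 0.000 − 1) = max(0, 0.000) = 0.000
~~χ -> (((~φ (+) (φ \/ φ)) (+) ~φ) & ~(φ (+) φ)) = min(1, 1 − 0.826 + 0.000) = min(1, 0.174) = 0.174

0.174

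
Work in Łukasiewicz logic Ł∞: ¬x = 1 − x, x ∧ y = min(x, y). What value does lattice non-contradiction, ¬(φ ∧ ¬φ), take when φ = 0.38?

¬φ = 1 − 0.38 = 0.62
φ ∧ ¬φ = min(0.38, 0.62) = 0.38
¬(φ ∧ ¬φ) = 1 − 0.38 = 0.62
(The value 0.62 < 1 shows this instance is not satisfied; not a Ł∞-tautology — its value is 1 − min(a, 1−a).)

0.62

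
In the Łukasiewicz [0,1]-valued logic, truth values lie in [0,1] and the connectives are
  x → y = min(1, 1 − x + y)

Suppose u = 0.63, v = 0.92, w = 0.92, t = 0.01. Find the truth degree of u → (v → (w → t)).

w → t = min(1, 1 − 0.92 + 0.01) = min(1, 0.09) = 0.09
v → (w → t) = min(1, 1 − 0.92 + 0.09) = min(1, 0.17) = 0.17
u → (v → (w → t)) = min(1, 1 − 0.63 + 0.17) = min(1, 0.54) = 0.54

0.54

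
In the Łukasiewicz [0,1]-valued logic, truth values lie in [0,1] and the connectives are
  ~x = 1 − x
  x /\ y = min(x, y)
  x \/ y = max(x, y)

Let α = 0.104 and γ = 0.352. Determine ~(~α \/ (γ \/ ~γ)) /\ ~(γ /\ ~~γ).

0.104

~α = 1 − 0.104 = 0.896
~γ = 1 − 0.352 = 0.648
γ \/ ~γ = max(0.352, 0.648) = 0.648
~α \/ (γ \/ ~γ) = max(0.896, 0.648) = 0.896
~(~α \/ (γ \/ ~γ)) = 1 − 0.896 = 0.104
~~γ = 1 − 0.648 = 0.352
γ /\ ~~γ = min(0.352, 0.352) = 0.352
~(γ /\ ~~γ) = 1 − 0.352 = 0.648
~(~α \/ (γ \/ ~γ)) /\ ~(γ /\ ~~γ) = min(0.104, 0.648) = 0.104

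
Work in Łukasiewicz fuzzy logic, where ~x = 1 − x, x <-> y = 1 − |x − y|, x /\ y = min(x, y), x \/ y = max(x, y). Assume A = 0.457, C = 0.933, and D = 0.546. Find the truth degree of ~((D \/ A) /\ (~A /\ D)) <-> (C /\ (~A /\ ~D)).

0.997

D \/ A = max(0.546, 0.457) = 0.546
~A = 1 − 0.457 = 0.543
~A /\ D = min(0.543, 0.546) = 0.543
(D \/ A) /\ (~A /\ D) = min(0.546, 0.543) = 0.543
~((D \/ A) /\ (~A /\ D)) = 1 − 0.543 = 0.457
~D = 1 − 0.546 = 0.454
~A /\ ~D = min(0.543, 0.454) = 0.454
C /\ (~A /\ ~D) = min(0.933, 0.454) = 0.454
~((D \/ A) /\ (~A /\ D)) <-> (C /\ (~A /\ ~D)) = 1 − |0.457 − 0.454| = 1 − 0.003 = 0.997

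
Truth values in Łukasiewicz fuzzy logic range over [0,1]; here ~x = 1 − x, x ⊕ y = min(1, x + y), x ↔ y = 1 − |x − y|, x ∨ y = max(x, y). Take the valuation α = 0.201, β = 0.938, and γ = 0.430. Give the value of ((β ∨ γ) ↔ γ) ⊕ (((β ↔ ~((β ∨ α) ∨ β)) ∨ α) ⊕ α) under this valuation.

β ∨ γ = max(0.938, 0.430) = 0.938
(β ∨ γ) ↔ γ = 1 − |0.938 − 0.430| = 1 − 0.508 = 0.492
β ∨ α = max(0.938, 0.201) = 0.938
(β ∨ α) ∨ β = max(0.938, 0.938) = 0.938
~((β ∨ α) ∨ β) = 1 − 0.938 = 0.062
β ↔ ~((β ∨ α) ∨ β) = 1 − |0.938 − 0.062| = 1 − 0.876 = 0.124
(β ↔ ~((β ∨ α) ∨ β)) ∨ α = max(0.124, 0.201) = 0.201
((β ↔ ~((β ∨ α) ∨ β)) ∨ α) ⊕ α = min(1, 0.201 + 0.201) = min(1, 0.402) = 0.402
((β ∨ γ) ↔ γ) ⊕ (((β ↔ ~((β ∨ α) ∨ β)) ∨ α) ⊕ α) = min(1, 0.492 + 0.402) = min(1, 0.894) = 0.894

0.894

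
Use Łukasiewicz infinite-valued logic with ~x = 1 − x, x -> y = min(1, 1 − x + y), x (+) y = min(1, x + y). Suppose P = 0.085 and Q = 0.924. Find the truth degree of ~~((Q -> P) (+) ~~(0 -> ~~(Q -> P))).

1.000

Q -> P = min(1, 1 − 0.924 + 0.085) = min(1, 0.161) = 0.161
~(Q -> P) = 1 − 0.161 = 0.839
~~(Q -> P) = 1 − 0.839 = 0.161
0 -> ~~(Q -> P) = min(1, 1 − 0.000 + 0.161) = min(1, 1.161) = 1.000
~(0 -> ~~(Q -> P)) = 1 − 1.000 = 0.000
~~(0 -> ~~(Q -> P)) = 1 − 0.000 = 1.000
(Q -> P) (+) ~~(0 -> ~~(Q -> P)) = min(1, 0.161 + 1.000) = min(1, 1.161) = 1.000
~((Q -> P) (+) ~~(0 -> ~~(Q -> P))) = 1 − 1.000 = 0.000
~~((Q -> P) (+) ~~(0 -> ~~(Q -> P))) = 1 − 0.000 = 1.000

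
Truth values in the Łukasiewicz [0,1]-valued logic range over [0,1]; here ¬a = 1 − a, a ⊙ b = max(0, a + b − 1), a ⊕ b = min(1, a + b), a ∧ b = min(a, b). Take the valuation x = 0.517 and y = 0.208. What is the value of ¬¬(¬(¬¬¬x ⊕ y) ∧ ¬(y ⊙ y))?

0.309

¬x = 1 − 0.517 = 0.483
¬¬x = 1 − 0.483 = 0.517
¬¬¬x = 1 − 0.517 = 0.483
¬¬¬x ⊕ y = min(1, 0.483 + 0.208) = min(1, 0.691) = 0.691
¬(¬¬¬x ⊕ y) = 1 − 0.691 = 0.309
y ⊙ y = max(0, 0.208 + 0.208 − 1) = max(0, -0.584) = 0.000
¬(y ⊙ y) = 1 − 0.000 = 1.000
¬(¬¬¬x ⊕ y) ∧ ¬(y ⊙ y) = min(0.309, 1.000) = 0.309
¬(¬(¬¬¬x ⊕ y) ∧ ¬(y ⊙ y)) = 1 − 0.309 = 0.691
¬¬(¬(¬¬¬x ⊕ y) ∧ ¬(y ⊙ y)) = 1 − 0.691 = 0.309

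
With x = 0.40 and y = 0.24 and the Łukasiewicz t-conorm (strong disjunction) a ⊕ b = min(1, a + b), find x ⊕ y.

0.64

x ⊕ y = min(1, 0.40 + 0.24) = min(1, 0.64) = 0.64
For comparison, the Gödel t-conorm max(a, b) would give 0.40.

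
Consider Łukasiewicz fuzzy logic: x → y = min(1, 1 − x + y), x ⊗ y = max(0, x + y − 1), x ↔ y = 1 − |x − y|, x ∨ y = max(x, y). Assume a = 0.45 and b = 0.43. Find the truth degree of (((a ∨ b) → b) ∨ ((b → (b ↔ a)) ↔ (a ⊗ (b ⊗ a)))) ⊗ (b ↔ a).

a ∨ b = max(0.45, 0.43) = 0.45
(a ∨ b) → b = min(1, 1 − 0.45 + 0.43) = min(1, 0.98) = 0.98
b ↔ a = 1 − |0.43 − 0.45| = 1 − 0.02 = 0.98
b → (b ↔ a) = min(1, 1 − 0.43 + 0.98) = min(1, 1.55) = 1.00
b ⊗ a = max(0, 0.43 + 0.45 − 1) = max(0, -0.12) = 0.00
a ⊗ (b ⊗ a) = max(0, 0.45 + 0.00 − 1) = max(0, -0.55) = 0.00
(b → (b ↔ a)) ↔ (a ⊗ (b ⊗ a)) = 1 − |1.00 − 0.00| = 1 − 1.00 = 0.00
((a ∨ b) → b) ∨ ((b → (b ↔ a)) ↔ (a ⊗ (b ⊗ a))) = max(0.98, 0.00) = 0.98
(((a ∨ b) → b) ∨ ((b → (b ↔ a)) ↔ (a ⊗ (b ⊗ a)))) ⊗ (b ↔ a) = max(0, 0.98 + 0.98 − 1) = max(0, 0.96) = 0.96

0.96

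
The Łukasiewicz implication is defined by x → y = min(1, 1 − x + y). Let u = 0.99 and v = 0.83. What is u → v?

0.84

u → v = min(1, 1 − 0.99 + 0.83) = min(1, 0.84) = 0.84
For comparison, the Gödel implication (1 if x ≤ y else y) would give 0.83.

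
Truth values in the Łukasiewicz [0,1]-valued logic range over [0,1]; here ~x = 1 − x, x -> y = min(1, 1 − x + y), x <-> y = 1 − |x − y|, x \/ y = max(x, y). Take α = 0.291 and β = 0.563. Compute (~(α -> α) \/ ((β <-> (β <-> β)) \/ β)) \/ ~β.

0.563

α -> α = min(1, 1 − 0.291 + 0.291) = min(1, 1.000) = 1.000
~(α -> α) = 1 − 1.000 = 0.000
β <-> β = 1 − |0.563 − 0.563| = 1 − 0.000 = 1.000
β <-> (β <-> β) = 1 − |0.563 − 1.000| = 1 − 0.437 = 0.563
(β <-> (β <-> β)) \/ β = max(0.563, 0.563) = 0.563
~(α -> α) \/ ((β <-> (β <-> β)) \/ β) = max(0.000, 0.563) = 0.563
~β = 1 − 0.563 = 0.437
(~(α -> α) \/ ((β <-> (β <-> β)) \/ β)) \/ ~β = max(0.563, 0.437) = 0.563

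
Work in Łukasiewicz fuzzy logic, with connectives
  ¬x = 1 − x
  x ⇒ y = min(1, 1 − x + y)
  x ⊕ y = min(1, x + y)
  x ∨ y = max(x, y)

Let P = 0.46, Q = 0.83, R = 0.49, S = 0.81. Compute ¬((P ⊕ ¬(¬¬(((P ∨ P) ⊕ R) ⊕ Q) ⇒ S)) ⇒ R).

P ∨ P = max(0.46, 0.46) = 0.46
(P ∨ P) ⊕ R = min(1, 0.46 + 0.49) = min(1, 0.95) = 0.95
((P ∨ P) ⊕ R) ⊕ Q = min(1, 0.95 + 0.83) = min(1, 1.78) = 1.00
¬(((P ∨ P) ⊕ R) ⊕ Q) = 1 − 1.00 = 0.00
¬¬(((P ∨ P) ⊕ R) ⊕ Q) = 1 − 0.00 = 1.00
¬¬(((P ∨ P) ⊕ R) ⊕ Q) ⇒ S = min(1, 1 − 1.00 + 0.81) = min(1, 0.81) = 0.81
¬(¬¬(((P ∨ P) ⊕ R) ⊕ Q) ⇒ S) = 1 − 0.81 = 0.19
P ⊕ ¬(¬¬(((P ∨ P) ⊕ R) ⊕ Q) ⇒ S) = min(1, 0.46 + 0.19) = min(1, 0.65) = 0.65
(P ⊕ ¬(¬¬(((P ∨ P) ⊕ R) ⊕ Q) ⇒ S)) ⇒ R = min(1, 1 − 0.65 + 0.49) = min(1, 0.84) = 0.84
¬((P ⊕ ¬(¬¬(((P ∨ P) ⊕ R) ⊕ Q) ⇒ S)) ⇒ R) = 1 − 0.84 = 0.16

0.16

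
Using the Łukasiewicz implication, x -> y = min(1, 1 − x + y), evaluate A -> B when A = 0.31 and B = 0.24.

0.93

A -> B = min(1, 1 − 0.31 + 0.24) = min(1, 0.93) = 0.93
For comparison, the Gödel implication (1 if x ≤ y else y) would give 0.24.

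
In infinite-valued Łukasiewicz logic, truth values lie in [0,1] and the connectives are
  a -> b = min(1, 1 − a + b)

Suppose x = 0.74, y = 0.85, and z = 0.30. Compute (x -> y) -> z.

x -> y = min(1, 1 − 0.74 + 0.85) = min(1, 1.11) = 1.00
(x -> y) -> z = min(1, 1 − 1.00 + 0.30) = min(1, 0.30) = 0.30

0.30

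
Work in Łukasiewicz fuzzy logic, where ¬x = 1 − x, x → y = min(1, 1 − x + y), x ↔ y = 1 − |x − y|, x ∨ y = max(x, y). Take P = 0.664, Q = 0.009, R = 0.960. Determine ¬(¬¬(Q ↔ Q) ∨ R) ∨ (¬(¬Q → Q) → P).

0.682

Q ↔ Q = 1 − |0.009 − 0.009| = 1 − 0.000 = 1.000
¬(Q ↔ Q) = 1 − 1.000 = 0.000
¬¬(Q ↔ Q) = 1 − 0.000 = 1.000
¬¬(Q ↔ Q) ∨ R = max(1.000, 0.960) = 1.000
¬(¬¬(Q ↔ Q) ∨ R) = 1 − 1.000 = 0.000
¬Q = 1 − 0.009 = 0.991
¬Q → Q = min(1, 1 − 0.991 + 0.009) = min(1, 0.018) = 0.018
¬(¬Q → Q) = 1 − 0.018 = 0.982
¬(¬Q → Q) → P = min(1, 1 − 0.982 + 0.664) = min(1, 0.682) = 0.682
¬(¬¬(Q ↔ Q) ∨ R) ∨ (¬(¬Q → Q) → P) = max(0.000, 0.682) = 0.682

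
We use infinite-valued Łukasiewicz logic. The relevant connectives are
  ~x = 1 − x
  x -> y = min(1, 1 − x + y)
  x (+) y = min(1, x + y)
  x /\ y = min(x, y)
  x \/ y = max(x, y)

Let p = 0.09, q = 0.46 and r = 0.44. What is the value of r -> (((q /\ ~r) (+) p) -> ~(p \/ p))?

1.00

~r = 1 − 0.44 = 0.56
q /\ ~r = min(0.46, 0.56) = 0.46
(q /\ ~r) (+) p = min(1, 0.46 + 0.09) = min(1, 0.55) = 0.55
p \/ p = max(0.09, 0.09) = 0.09
~(p \/ p) = 1 − 0.09 = 0.91
((q /\ ~r) (+) p) -> ~(p \/ p) = min(1, 1 − 0.55 + 0.91) = min(1, 1.36) = 1.00
r -> (((q /\ ~r) (+) p) -> ~(p \/ p)) = min(1, 1 − 0.44 + 1.00) = min(1, 1.56) = 1.00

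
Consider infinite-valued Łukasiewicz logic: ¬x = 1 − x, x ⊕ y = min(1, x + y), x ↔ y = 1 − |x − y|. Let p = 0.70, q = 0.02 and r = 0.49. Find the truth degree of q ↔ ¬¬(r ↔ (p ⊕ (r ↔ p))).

r ↔ p = 1 − |0.49 − 0.70| = 1 − 0.21 = 0.79
p ⊕ (r ↔ p) = min(1, 0.70 + 0.79) = min(1, 1.49) = 1.00
r ↔ (p ⊕ (r ↔ p)) = 1 − |0.49 − 1.00| = 1 − 0.51 = 0.49
¬(r ↔ (p ⊕ (r ↔ p))) = 1 − 0.49 = 0.51
¬¬(r ↔ (p ⊕ (r ↔ p))) = 1 − 0.51 = 0.49
q ↔ ¬¬(r ↔ (p ⊕ (r ↔ p))) = 1 − |0.02 − 0.49| = 1 − 0.47 = 0.53

0.53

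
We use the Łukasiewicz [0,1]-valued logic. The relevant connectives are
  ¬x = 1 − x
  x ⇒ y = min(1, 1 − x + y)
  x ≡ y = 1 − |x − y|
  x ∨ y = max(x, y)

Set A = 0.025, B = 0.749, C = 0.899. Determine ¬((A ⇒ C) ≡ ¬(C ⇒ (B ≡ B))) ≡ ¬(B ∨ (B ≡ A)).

0.251

A ⇒ C = min(1, 1 − 0.025 + 0.899) = min(1, 1.874) = 1.000
B ≡ B = 1 − |0.749 − 0.749| = 1 − 0.000 = 1.000
C ⇒ (B ≡ B) = min(1, 1 − 0.899 + 1.000) = min(1, 1.101) = 1.000
¬(C ⇒ (B ≡ B)) = 1 − 1.000 = 0.000
(A ⇒ C) ≡ ¬(C ⇒ (B ≡ B)) = 1 − |1.000 − 0.000| = 1 − 1.000 = 0.000
¬((A ⇒ C) ≡ ¬(C ⇒ (B ≡ B))) = 1 − 0.000 = 1.000
B ≡ A = 1 − |0.749 − 0.025| = 1 − 0.724 = 0.276
B ∨ (B ≡ A) = max(0.749, 0.276) = 0.749
¬(B ∨ (B ≡ A)) = 1 − 0.749 = 0.251
¬((A ⇒ C) ≡ ¬(C ⇒ (B ≡ B))) ≡ ¬(B ∨ (B ≡ A)) = 1 − |1.000 − 0.251| = 1 − 0.749 = 0.251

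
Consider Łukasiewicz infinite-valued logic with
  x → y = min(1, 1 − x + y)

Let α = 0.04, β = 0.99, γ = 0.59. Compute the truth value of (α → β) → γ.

0.59

α → β = min(1, 1 − 0.04 + 0.99) = min(1, 1.95) = 1.00
(α → β) → γ = min(1, 1 − 1.00 + 0.59) = min(1, 0.59) = 0.59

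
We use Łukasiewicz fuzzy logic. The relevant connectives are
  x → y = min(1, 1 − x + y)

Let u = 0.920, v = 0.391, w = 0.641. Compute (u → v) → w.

u → v = min(1, 1 − 0.920 + 0.391) = min(1, 0.471) = 0.471
(u → v) → w = min(1, 1 − 0.471 + 0.641) = min(1, 1.170) = 1.000

1.000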